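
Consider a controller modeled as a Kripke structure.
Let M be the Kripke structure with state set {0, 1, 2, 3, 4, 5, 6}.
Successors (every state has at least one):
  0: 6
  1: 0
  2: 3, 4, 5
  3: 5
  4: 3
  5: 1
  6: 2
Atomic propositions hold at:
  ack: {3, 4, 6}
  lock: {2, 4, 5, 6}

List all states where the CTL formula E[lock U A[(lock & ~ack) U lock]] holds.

Sat(~ack) = {0, 1, 2, 5}
Sat(lock & ~ack) = {2, 5}
A[(lock & ~ack) U lock]: least fixpoint, start Z0 = Sat(lock) = {2, 4, 5, 6}, add states in Sat(lock & ~ack) with every successor in Z. Already a fixed point.
Sat(A[(lock & ~ack) U lock]) = {2, 4, 5, 6}
E[lock U A[(lock & ~ack) U lock]]: least fixpoint, start Z0 = Sat(A[(lock & ~ack) U lock]) = {2, 4, 5, 6}, add states in Sat(lock) with some successor in Z. Already a fixed point.
Sat(E[lock U A[(lock & ~ack) U lock]]) = {2, 4, 5, 6}

{2, 4, 5, 6}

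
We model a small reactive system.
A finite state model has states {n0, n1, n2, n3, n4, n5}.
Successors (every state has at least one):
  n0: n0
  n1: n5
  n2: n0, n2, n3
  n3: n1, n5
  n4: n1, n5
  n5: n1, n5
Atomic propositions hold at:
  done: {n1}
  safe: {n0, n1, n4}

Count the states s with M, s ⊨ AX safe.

Sat(AX safe) = {s : every successor in {n0, n1, n4}} = {n0}
|Sat(AX safe)| = |{n0}| = 1.

1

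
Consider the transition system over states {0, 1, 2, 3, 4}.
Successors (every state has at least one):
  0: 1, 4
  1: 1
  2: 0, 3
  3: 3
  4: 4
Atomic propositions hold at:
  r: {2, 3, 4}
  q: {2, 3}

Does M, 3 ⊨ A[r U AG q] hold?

Yes

AG q: greatest fixpoint, start Z0 = {2, 3}, keep only states in Sat with every successor in Z. Z1 = {3}; fixed.
Sat(AG q) = {3}
A[r U AG q]: least fixpoint, start Z0 = Sat(AG q) = {3}, add states in Sat(r) with every successor in Z. Already a fixed point.
Sat(A[r U AG q]) = {3}
3 ∈ Sat(A[r U AG q]) = {3}, so the formula holds at 3.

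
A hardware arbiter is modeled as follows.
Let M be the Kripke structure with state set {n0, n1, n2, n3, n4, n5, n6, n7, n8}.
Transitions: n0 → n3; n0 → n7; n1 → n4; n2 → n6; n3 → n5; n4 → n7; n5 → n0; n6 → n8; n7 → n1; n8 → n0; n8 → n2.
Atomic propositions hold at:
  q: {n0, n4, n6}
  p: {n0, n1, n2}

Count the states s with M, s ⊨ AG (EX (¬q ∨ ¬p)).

3

Sat(¬q) = {n1, n2, n3, n5, n7, n8}
Sat(¬p) = {n3, n4, n5, n6, n7, n8}
Sat(¬q ∨ ¬p) = {n1, n2, n3, n4, n5, n6, n7, n8}
Sat(EX (¬q ∨ ¬p)) = {s : some successor in {n1, n2, n3, n4, n5, n6, n7, n8}} = {n0, n1, n2, n3, n4, n6, n7, n8}
AG (EX (¬q ∨ ¬p)): greatest fixpoint, start Z0 = {n0, n1, n2, n3, n4, n6, n7, n8}, keep only states in Sat with every successor in Z. Z1 = {n0, n1, n2, n4, n6, n7, n8}; Z2 = {n1, n2, n4, n6, n7, n8}; Z3 = {n1, n2, n4, n6, n7}; Z4 = {n1, n2, n4, n7}; Z5 = {n1, n4, n7}; fixed.
Sat(AG (EX (¬q ∨ ¬p))) = {n1, n4, n7}
|Sat(AG (EX (¬q ∨ ¬p)))| = |{n1, n4, n7}| = 3.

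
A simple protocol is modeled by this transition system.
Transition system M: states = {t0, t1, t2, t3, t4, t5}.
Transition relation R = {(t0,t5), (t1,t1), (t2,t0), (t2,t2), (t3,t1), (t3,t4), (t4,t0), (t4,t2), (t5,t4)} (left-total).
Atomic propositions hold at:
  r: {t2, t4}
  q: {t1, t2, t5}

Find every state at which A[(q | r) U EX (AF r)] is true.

Sat(q | r) = {t1, t2, t4, t5}
AF r: least fixpoint, start Z0 = {t2, t4}, add states with every successor in Z. Z1 = {t2, t4, t5}; Z2 = {t0, t2, t4, t5}; fixed.
Sat(AF r) = {t0, t2, t4, t5}
Sat(EX (AF r)) = {s : some successor in {t0, t2, t4, t5}} = {t0, t2, t3, t4, t5}
A[(q | r) U EX (AF r)]: least fixpoint, start Z0 = Sat(EX (AF r)) = {t0, t2, t3, t4, t5}, add states in Sat(q | r) with every successor in Z. Already a fixed point.
Sat(A[(q | r) U EX (AF r)]) = {t0, t2, t3, t4, t5}

{t0, t2, t3, t4, t5}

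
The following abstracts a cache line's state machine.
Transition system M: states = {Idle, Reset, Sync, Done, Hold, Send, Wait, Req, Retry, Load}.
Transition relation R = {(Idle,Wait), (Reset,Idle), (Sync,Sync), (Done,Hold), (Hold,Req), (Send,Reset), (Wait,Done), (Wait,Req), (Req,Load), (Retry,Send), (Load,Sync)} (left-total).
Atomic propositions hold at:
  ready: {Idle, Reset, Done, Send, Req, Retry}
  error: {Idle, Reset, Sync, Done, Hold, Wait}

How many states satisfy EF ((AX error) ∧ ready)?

6

Sat(AX error) = {s : every successor in {Idle, Reset, Sync, Done, Hold, Wait}} = {Idle, Reset, Sync, Done, Send, Load}
Sat((AX error) ∧ ready) = {Idle, Reset, Done, Send}
EF ((AX error) ∧ ready): least fixpoint, start Z0 = {Idle, Reset, Done, Send}, add states with some successor in Z. Z1 = {Idle, Reset, Done, Send, Wait, Retry}; fixed.
Sat(EF ((AX error) ∧ ready)) = {Idle, Reset, Done, Send, Wait, Retry}
|Sat(EF ((AX error) ∧ ready))| = |{Idle, Reset, Done, Send, Wait, Retry}| = 6.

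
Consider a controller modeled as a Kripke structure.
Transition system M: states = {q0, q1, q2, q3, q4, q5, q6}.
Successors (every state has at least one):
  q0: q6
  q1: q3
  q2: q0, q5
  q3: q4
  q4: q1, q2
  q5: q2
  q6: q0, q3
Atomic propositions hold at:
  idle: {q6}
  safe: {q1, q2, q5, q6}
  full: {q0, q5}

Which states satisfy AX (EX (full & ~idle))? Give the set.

Sat(~idle) = {q0, q1, q2, q3, q4, q5}
Sat(full & ~idle) = {q0, q5}
Sat(EX (full & ~idle)) = {s : some successor in {q0, q5}} = {q2, q6}
Sat(AX (EX (full & ~idle))) = {s : every successor in {q2, q6}} = {q0, q5}

{q0, q5}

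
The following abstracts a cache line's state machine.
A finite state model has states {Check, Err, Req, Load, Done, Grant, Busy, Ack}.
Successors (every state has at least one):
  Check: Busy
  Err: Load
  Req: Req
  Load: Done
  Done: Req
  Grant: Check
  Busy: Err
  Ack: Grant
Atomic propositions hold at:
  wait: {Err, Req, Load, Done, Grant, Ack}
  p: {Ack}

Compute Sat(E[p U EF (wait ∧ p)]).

{Ack}

Sat(wait ∧ p) = {Ack}
EF (wait ∧ p): least fixpoint, start Z0 = {Ack}, add states with some successor in Z. Already a fixed point.
Sat(EF (wait ∧ p)) = {Ack}
E[p U EF (wait ∧ p)]: least fixpoint, start Z0 = Sat(EF (wait ∧ p)) = {Ack}, add states in Sat(p) with some successor in Z. Already a fixed point.
Sat(E[p U EF (wait ∧ p)]) = {Ack}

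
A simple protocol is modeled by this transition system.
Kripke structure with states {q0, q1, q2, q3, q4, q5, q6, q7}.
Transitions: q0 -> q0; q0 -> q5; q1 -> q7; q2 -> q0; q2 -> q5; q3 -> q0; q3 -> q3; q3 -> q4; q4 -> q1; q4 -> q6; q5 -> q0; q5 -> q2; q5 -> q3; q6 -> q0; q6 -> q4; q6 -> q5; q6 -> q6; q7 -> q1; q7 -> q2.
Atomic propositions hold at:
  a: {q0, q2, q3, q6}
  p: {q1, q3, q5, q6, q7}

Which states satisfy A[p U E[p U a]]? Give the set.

{q0, q1, q2, q3, q5, q6, q7}

E[p U a]: least fixpoint, start Z0 = Sat(a) = {q0, q2, q3, q6}, add states in Sat(p) with some successor in Z. Z1 = {q0, q2, q3, q5, q6, q7}; Z2 = {q0, q1, q2, q3, q5, q6, q7}; fixed.
Sat(E[p U a]) = {q0, q1, q2, q3, q5, q6, q7}
A[p U E[p U a]]: least fixpoint, start Z0 = Sat(E[p U a]) = {q0, q1, q2, q3, q5, q6, q7}, add states in Sat(p) with every successor in Z. Already a fixed point.
Sat(A[p U E[p U a]]) = {q0, q1, q2, q3, q5, q6, q7}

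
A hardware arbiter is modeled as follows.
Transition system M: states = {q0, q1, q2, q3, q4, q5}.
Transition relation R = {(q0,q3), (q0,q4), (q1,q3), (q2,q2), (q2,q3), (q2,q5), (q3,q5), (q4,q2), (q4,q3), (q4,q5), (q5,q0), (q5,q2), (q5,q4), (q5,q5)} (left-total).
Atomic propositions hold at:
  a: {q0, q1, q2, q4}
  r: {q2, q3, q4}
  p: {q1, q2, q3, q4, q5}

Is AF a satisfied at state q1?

AF a: least fixpoint, start Z0 = {q0, q1, q2, q4}, add states with every successor in Z. Already a fixed point.
Sat(AF a) = {q0, q1, q2, q4}
q1 ∈ Sat(AF a) = {q0, q1, q2, q4}, so the formula holds at q1.

Yes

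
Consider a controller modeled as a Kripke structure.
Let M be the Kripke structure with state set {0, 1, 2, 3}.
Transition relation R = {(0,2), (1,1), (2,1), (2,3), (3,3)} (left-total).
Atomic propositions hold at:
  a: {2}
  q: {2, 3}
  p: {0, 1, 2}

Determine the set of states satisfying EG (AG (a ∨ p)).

Sat(a ∨ p) = {0, 1, 2}
AG (a ∨ p): greatest fixpoint, start Z0 = {0, 1, 2}, keep only states in Sat with every successor in Z. Z1 = {0, 1}; Z2 = {1}; fixed.
Sat(AG (a ∨ p)) = {1}
EG (AG (a ∨ p)): greatest fixpoint, start Z0 = {1}, keep only states in Sat with some successor in Z. Already a fixed point.
Sat(EG (AG (a ∨ p))) = {1}

{1}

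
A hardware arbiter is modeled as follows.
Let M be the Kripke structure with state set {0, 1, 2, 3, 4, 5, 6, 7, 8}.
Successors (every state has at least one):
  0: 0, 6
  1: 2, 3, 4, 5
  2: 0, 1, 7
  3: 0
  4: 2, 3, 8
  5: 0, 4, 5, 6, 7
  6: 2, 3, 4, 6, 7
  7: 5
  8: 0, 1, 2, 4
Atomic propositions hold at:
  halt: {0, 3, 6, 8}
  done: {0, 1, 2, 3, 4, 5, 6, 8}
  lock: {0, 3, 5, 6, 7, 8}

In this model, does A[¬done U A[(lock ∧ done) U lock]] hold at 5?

Yes

Sat(¬done) = {7}
Sat(lock ∧ done) = {0, 3, 5, 6, 8}
A[(lock ∧ done) U lock]: least fixpoint, start Z0 = Sat(lock) = {0, 3, 5, 6, 7, 8}, add states in Sat(lock ∧ done) with every successor in Z. Already a fixed point.
Sat(A[(lock ∧ done) U lock]) = {0, 3, 5, 6, 7, 8}
A[¬done U A[(lock ∧ done) U lock]]: least fixpoint, start Z0 = Sat(A[(lock ∧ done) U lock]) = {0, 3, 5, 6, 7, 8}, add states in Sat(¬done) with every successor in Z. Already a fixed point.
Sat(A[¬done U A[(lock ∧ done) U lock]]) = {0, 3, 5, 6, 7, 8}
5 ∈ Sat(A[¬done U A[(lock ∧ done) U lock]]) = {0, 3, 5, 6, 7, 8}, so the formula holds at 5.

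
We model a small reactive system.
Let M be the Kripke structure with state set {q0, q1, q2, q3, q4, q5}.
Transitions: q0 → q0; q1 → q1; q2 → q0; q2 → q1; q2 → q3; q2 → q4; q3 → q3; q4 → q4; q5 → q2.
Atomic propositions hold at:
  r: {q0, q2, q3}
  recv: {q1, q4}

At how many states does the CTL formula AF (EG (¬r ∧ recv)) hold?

2

Sat(¬r) = {q1, q4, q5}
Sat(¬r ∧ recv) = {q1, q4}
EG (¬r ∧ recv): greatest fixpoint, start Z0 = {q1, q4}, keep only states in Sat with some successor in Z. Already a fixed point.
Sat(EG (¬r ∧ recv)) = {q1, q4}
AF (EG (¬r ∧ recv)): least fixpoint, start Z0 = {q1, q4}, add states with every successor in Z. Already a fixed point.
Sat(AF (EG (¬r ∧ recv))) = {q1, q4}
|Sat(AF (EG (¬r ∧ recv)))| = |{q1, q4}| = 2.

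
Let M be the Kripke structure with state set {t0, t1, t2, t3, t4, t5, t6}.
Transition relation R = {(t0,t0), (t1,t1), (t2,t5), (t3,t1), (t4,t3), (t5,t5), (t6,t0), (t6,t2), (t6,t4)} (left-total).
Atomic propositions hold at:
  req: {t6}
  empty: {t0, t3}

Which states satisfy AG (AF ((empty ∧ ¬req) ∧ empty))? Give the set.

{t0}

Sat(¬req) = {t0, t1, t2, t3, t4, t5}
Sat(empty ∧ ¬req) = {t0, t3}
Sat((empty ∧ ¬req) ∧ empty) = {t0, t3}
AF ((empty ∧ ¬req) ∧ empty): least fixpoint, start Z0 = {t0, t3}, add states with every successor in Z. Z1 = {t0, t3, t4}; fixed.
Sat(AF ((empty ∧ ¬req) ∧ empty)) = {t0, t3, t4}
AG (AF ((empty ∧ ¬req) ∧ empty)): greatest fixpoint, start Z0 = {t0, t3, t4}, keep only states in Sat with every successor in Z. Z1 = {t0, t4}; Z2 = {t0}; fixed.
Sat(AG (AF ((empty ∧ ¬req) ∧ empty))) = {t0}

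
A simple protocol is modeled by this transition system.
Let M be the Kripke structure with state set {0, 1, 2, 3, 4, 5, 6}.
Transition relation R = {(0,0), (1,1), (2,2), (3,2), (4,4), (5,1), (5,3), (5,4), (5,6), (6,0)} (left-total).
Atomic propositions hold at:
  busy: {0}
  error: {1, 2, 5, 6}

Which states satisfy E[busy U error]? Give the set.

E[busy U error]: least fixpoint, start Z0 = Sat(error) = {1, 2, 5, 6}, add states in Sat(busy) with some successor in Z. Already a fixed point.
Sat(E[busy U error]) = {1, 2, 5, 6}

{1, 2, 5, 6}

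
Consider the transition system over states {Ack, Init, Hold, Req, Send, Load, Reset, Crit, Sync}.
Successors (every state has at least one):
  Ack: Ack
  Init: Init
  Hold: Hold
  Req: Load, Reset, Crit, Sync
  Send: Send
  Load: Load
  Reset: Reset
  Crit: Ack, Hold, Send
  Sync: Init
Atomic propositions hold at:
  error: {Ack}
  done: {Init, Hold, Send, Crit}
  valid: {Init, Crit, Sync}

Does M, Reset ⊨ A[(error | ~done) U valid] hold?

No

Sat(~done) = {Ack, Req, Load, Reset, Sync}
Sat(error | ~done) = {Ack, Req, Load, Reset, Sync}
A[(error | ~done) U valid]: least fixpoint, start Z0 = Sat(valid) = {Init, Crit, Sync}, add states in Sat(error | ~done) with every successor in Z. Already a fixed point.
Sat(A[(error | ~done) U valid]) = {Init, Crit, Sync}
Reset ∉ Sat(A[(error | ~done) U valid]) = {Init, Crit, Sync}, so the formula does not hold at Reset.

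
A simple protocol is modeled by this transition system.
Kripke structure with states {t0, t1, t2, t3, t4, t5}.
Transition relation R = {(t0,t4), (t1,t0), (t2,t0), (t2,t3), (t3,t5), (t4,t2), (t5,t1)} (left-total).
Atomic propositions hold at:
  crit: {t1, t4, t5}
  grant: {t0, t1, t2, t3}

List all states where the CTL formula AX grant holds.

{t1, t2, t4, t5}

Sat(AX grant) = {s : every successor in {t0, t1, t2, t3}} = {t1, t2, t4, t5}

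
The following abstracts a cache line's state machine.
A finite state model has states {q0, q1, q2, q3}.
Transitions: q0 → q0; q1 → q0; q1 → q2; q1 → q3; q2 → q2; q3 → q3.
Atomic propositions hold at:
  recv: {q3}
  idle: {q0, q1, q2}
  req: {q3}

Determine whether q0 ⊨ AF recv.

No

AF recv: least fixpoint, start Z0 = {q3}, add states with every successor in Z. Already a fixed point.
Sat(AF recv) = {q3}
q0 ∉ Sat(AF recv) = {q3}, so the formula does not hold at q0.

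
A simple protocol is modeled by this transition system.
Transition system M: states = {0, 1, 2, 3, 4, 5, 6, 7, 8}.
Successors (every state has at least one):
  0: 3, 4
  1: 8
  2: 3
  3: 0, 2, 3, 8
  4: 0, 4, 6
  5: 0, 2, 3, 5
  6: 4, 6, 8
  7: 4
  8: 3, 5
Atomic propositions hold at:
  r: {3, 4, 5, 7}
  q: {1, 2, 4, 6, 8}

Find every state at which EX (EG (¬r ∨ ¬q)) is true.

{0, 1, 2, 3, 4, 5, 6, 8}

Sat(¬r) = {0, 1, 2, 6, 8}
Sat(¬q) = {0, 3, 5, 7}
Sat(¬r ∨ ¬q) = {0, 1, 2, 3, 5, 6, 7, 8}
EG (¬r ∨ ¬q): greatest fixpoint, start Z0 = {0, 1, 2, 3, 5, 6, 7, 8}, keep only states in Sat with some successor in Z. Z1 = {0, 1, 2, 3, 5, 6, 8}; fixed.
Sat(EG (¬r ∨ ¬q)) = {0, 1, 2, 3, 5, 6, 8}
Sat(EX (EG (¬r ∨ ¬q))) = {s : some successor in {0, 1, 2, 3, 5, 6, 8}} = {0, 1, 2, 3, 4, 5, 6, 8}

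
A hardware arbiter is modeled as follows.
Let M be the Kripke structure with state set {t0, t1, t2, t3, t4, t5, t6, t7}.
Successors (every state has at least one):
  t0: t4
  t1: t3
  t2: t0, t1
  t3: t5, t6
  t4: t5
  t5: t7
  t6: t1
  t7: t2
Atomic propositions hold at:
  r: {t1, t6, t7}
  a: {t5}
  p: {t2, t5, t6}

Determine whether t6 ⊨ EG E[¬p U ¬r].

No

Sat(¬p) = {t0, t1, t3, t4, t7}
Sat(¬r) = {t0, t2, t3, t4, t5}
E[¬p U ¬r]: least fixpoint, start Z0 = Sat(¬r) = {t0, t2, t3, t4, t5}, add states in Sat(¬p) with some successor in Z. Z1 = {t0, t1, t2, t3, t4, t5, t7}; fixed.
Sat(E[¬p U ¬r]) = {t0, t1, t2, t3, t4, t5, t7}
EG E[¬p U ¬r]: greatest fixpoint, start Z0 = {t0, t1, t2, t3, t4, t5, t7}, keep only states in Sat with some successor in Z. Already a fixed point.
Sat(EG E[¬p U ¬r]) = {t0, t1, t2, t3, t4, t5, t7}
t6 ∉ Sat(EG E[¬p U ¬r]) = {t0, t1, t2, t3, t4, t5, t7}, so the formula does not hold at t6.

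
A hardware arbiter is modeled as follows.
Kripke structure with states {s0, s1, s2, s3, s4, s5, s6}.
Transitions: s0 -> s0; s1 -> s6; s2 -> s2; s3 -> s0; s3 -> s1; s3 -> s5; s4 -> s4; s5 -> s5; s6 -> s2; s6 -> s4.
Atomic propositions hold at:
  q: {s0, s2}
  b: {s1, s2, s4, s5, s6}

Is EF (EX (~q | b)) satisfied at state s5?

Sat(~q) = {s1, s3, s4, s5, s6}
Sat(~q | b) = {s1, s2, s3, s4, s5, s6}
Sat(EX (~q | b)) = {s : some successor in {s1, s2, s3, s4, s5, s6}} = {s1, s2, s3, s4, s5, s6}
EF (EX (~q | b)): least fixpoint, start Z0 = {s1, s2, s3, s4, s5, s6}, add states with some successor in Z. Already a fixed point.
Sat(EF (EX (~q | b))) = {s1, s2, s3, s4, s5, s6}
s5 ∈ Sat(EF (EX (~q | b))) = {s1, s2, s3, s4, s5, s6}, so the formula holds at s5.

Yes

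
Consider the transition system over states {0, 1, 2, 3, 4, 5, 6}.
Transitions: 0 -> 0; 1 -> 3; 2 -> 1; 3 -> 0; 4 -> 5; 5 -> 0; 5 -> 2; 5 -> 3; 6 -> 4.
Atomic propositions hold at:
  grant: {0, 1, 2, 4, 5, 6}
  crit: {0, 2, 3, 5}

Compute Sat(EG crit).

{0, 3, 5}

EG crit: greatest fixpoint, start Z0 = {0, 2, 3, 5}, keep only states in Sat with some successor in Z. Z1 = {0, 3, 5}; fixed.
Sat(EG crit) = {0, 3, 5}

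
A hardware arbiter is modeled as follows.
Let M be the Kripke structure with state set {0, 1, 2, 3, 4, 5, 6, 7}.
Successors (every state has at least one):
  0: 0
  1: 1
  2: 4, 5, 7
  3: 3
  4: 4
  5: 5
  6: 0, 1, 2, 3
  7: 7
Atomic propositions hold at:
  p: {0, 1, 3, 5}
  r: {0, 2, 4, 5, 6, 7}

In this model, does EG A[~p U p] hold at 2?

Sat(~p) = {2, 4, 6, 7}
A[~p U p]: least fixpoint, start Z0 = Sat(p) = {0, 1, 3, 5}, add states in Sat(~p) with every successor in Z. Already a fixed point.
Sat(A[~p U p]) = {0, 1, 3, 5}
EG A[~p U p]: greatest fixpoint, start Z0 = {0, 1, 3, 5}, keep only states in Sat with some successor in Z. Already a fixed point.
Sat(EG A[~p U p]) = {0, 1, 3, 5}
2 ∉ Sat(EG A[~p U p]) = {0, 1, 3, 5}, so the formula does not hold at 2.

No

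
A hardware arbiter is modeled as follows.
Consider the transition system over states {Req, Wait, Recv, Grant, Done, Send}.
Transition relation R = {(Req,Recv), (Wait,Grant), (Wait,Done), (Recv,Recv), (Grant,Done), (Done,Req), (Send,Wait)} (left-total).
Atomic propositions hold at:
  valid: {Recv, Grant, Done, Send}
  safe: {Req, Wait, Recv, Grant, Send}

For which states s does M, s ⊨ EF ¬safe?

{Wait, Grant, Done, Send}

Sat(¬safe) = {Done}
EF ¬safe: least fixpoint, start Z0 = {Done}, add states with some successor in Z. Z1 = {Wait, Grant, Done}; Z2 = {Wait, Grant, Done, Send}; fixed.
Sat(EF ¬safe) = {Wait, Grant, Done, Send}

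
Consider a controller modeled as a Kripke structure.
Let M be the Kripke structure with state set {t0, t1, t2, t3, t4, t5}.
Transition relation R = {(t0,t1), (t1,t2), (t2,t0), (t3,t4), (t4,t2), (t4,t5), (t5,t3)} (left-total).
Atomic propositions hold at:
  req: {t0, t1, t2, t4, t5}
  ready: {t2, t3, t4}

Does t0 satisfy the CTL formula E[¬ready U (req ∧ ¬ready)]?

Sat(¬ready) = {t0, t1, t5}
Sat(req ∧ ¬ready) = {t0, t1, t5}
E[¬ready U (req ∧ ¬ready)]: least fixpoint, start Z0 = Sat((req ∧ ¬ready)) = {t0, t1, t5}, add states in Sat(¬ready) with some successor in Z. Already a fixed point.
Sat(E[¬ready U (req ∧ ¬ready)]) = {t0, t1, t5}
t0 ∈ Sat(E[¬ready U (req ∧ ¬ready)]) = {t0, t1, t5}, so the formula holds at t0.

Yes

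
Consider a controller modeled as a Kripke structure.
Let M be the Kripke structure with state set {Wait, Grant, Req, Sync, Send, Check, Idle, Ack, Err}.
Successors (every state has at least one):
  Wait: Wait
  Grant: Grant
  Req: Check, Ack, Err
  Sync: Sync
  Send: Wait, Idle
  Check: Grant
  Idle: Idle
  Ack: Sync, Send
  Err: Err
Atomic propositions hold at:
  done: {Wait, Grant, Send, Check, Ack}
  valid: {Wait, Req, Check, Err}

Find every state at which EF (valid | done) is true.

{Wait, Grant, Req, Send, Check, Ack, Err}

Sat(valid | done) = {Wait, Grant, Req, Send, Check, Ack, Err}
EF (valid | done): least fixpoint, start Z0 = {Wait, Grant, Req, Send, Check, Ack, Err}, add states with some successor in Z. Already a fixed point.
Sat(EF (valid | done)) = {Wait, Grant, Req, Send, Check, Ack, Err}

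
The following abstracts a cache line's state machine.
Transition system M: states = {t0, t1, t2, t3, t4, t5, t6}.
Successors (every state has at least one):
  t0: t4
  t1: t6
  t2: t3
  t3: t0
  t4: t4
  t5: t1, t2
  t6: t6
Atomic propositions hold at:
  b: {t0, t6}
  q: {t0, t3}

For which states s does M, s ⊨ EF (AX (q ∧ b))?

{t2, t3, t5}

Sat(q ∧ b) = {t0}
Sat(AX (q ∧ b)) = {s : every successor in {t0}} = {t3}
EF (AX (q ∧ b)): least fixpoint, start Z0 = {t3}, add states with some successor in Z. Z1 = {t2, t3}; Z2 = {t2, t3, t5}; fixed.
Sat(EF (AX (q ∧ b))) = {t2, t3, t5}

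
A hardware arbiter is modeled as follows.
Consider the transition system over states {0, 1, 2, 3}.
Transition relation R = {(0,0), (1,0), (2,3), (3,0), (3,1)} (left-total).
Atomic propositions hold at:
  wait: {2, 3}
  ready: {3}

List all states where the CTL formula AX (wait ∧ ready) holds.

Sat(wait ∧ ready) = {3}
Sat(AX (wait ∧ ready)) = {s : every successor in {3}} = {2}

{2}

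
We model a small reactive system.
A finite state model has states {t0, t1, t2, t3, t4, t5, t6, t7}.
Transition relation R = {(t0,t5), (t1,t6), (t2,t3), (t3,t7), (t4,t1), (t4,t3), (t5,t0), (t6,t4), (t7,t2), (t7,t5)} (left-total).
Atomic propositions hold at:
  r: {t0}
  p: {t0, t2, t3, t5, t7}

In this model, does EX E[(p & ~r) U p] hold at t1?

No

Sat(~r) = {t1, t2, t3, t4, t5, t6, t7}
Sat(p & ~r) = {t2, t3, t5, t7}
E[(p & ~r) U p]: least fixpoint, start Z0 = Sat(p) = {t0, t2, t3, t5, t7}, add states in Sat(p & ~r) with some successor in Z. Already a fixed point.
Sat(E[(p & ~r) U p]) = {t0, t2, t3, t5, t7}
Sat(EX E[(p & ~r) U p]) = {s : some successor in {t0, t2, t3, t5, t7}} = {t0, t2, t3, t4, t5, t7}
t1 ∉ Sat(EX E[(p & ~r) U p]) = {t0, t2, t3, t4, t5, t7}, so the formula does not hold at t1.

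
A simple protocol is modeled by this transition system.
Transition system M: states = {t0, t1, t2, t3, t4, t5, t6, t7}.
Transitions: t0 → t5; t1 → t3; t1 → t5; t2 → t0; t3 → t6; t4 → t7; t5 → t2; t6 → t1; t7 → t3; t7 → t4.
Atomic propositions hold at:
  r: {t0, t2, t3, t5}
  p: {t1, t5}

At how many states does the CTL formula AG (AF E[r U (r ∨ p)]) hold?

6

Sat(r ∨ p) = {t0, t1, t2, t3, t5}
E[r U (r ∨ p)]: least fixpoint, start Z0 = Sat((r ∨ p)) = {t0, t1, t2, t3, t5}, add states in Sat(r) with some successor in Z. Already a fixed point.
Sat(E[r U (r ∨ p)]) = {t0, t1, t2, t3, t5}
AF E[r U (r ∨ p)]: least fixpoint, start Z0 = {t0, t1, t2, t3, t5}, add states with every successor in Z. Z1 = {t0, t1, t2, t3, t5, t6}; fixed.
Sat(AF E[r U (r ∨ p)]) = {t0, t1, t2, t3, t5, t6}
AG (AF E[r U (r ∨ p)]): greatest fixpoint, start Z0 = {t0, t1, t2, t3, t5, t6}, keep only states in Sat with every successor in Z. Already a fixed point.
Sat(AG (AF E[r U (r ∨ p)])) = {t0, t1, t2, t3, t5, t6}
|Sat(AG (AF E[r U (r ∨ p)]))| = |{t0, t1, t2, t3, t5, t6}| = 6.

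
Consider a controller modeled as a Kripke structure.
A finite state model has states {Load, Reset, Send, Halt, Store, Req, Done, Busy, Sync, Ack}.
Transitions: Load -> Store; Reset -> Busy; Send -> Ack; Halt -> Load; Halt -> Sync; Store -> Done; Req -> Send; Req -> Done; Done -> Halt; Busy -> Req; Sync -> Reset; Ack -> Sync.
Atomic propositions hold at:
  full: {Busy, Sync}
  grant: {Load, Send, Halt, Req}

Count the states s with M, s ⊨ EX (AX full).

2

Sat(AX full) = {s : every successor in {Busy, Sync}} = {Reset, Ack}
Sat(EX (AX full)) = {s : some successor in {Reset, Ack}} = {Send, Sync}
|Sat(EX (AX full))| = |{Send, Sync}| = 2.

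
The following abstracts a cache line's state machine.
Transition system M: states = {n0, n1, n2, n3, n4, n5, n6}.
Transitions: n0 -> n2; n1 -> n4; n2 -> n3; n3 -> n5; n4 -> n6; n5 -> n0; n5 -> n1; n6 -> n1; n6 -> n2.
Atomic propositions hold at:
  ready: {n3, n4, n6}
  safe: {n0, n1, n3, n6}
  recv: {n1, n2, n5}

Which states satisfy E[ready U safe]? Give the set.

E[ready U safe]: least fixpoint, start Z0 = Sat(safe) = {n0, n1, n3, n6}, add states in Sat(ready) with some successor in Z. Z1 = {n0, n1, n3, n4, n6}; fixed.
Sat(E[ready U safe]) = {n0, n1, n3, n4, n6}

{n0, n1, n3, n4, n6}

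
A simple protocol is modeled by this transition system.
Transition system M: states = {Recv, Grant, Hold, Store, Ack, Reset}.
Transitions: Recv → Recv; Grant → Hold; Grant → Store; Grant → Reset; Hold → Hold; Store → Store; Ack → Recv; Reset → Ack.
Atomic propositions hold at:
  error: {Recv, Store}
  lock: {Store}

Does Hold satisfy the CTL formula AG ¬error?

Sat(¬error) = {Grant, Hold, Ack, Reset}
AG ¬error: greatest fixpoint, start Z0 = {Grant, Hold, Ack, Reset}, keep only states in Sat with every successor in Z. Z1 = {Hold, Reset}; Z2 = {Hold}; fixed.
Sat(AG ¬error) = {Hold}
Hold ∈ Sat(AG ¬error) = {Hold}, so the formula holds at Hold.

Yes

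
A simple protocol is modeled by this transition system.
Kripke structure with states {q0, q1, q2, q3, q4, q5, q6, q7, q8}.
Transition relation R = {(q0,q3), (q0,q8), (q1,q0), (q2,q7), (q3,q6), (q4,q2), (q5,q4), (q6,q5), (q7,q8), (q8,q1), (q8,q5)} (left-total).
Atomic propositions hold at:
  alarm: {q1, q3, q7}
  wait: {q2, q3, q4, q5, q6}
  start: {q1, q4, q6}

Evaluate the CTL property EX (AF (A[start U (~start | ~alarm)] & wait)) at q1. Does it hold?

Sat(~start) = {q0, q2, q3, q5, q7, q8}
Sat(~alarm) = {q0, q2, q4, q5, q6, q8}
Sat(~start | ~alarm) = {q0, q2, q3, q4, q5, q6, q7, q8}
A[start U (~start | ~alarm)]: least fixpoint, start Z0 = Sat((~start | ~alarm)) = {q0, q2, q3, q4, q5, q6, q7, q8}, add states in Sat(start) with every successor in Z. Z1 = {q0, q1, q2, q3, q4, q5, q6, q7, q8}; fixed.
Sat(A[start U (~start | ~alarm)]) = {q0, q1, q2, q3, q4, q5, q6, q7, q8}
Sat(A[start U (~start | ~alarm)] & wait) = {q2, q3, q4, q5, q6}
AF (A[start U (~start | ~alarm)] & wait): least fixpoint, start Z0 = {q2, q3, q4, q5, q6}, add states with every successor in Z. Already a fixed point.
Sat(AF (A[start U (~start | ~alarm)] & wait)) = {q2, q3, q4, q5, q6}
Sat(EX (AF (A[start U (~start | ~alarm)] & wait))) = {s : some successor in {q2, q3, q4, q5, q6}} = {q0, q3, q4, q5, q6, q8}
q1 ∉ Sat(EX (AF (A[start U (~start | ~alarm)] & wait))) = {q0, q3, q4, q5, q6, q8}, so the formula does not hold at q1.

No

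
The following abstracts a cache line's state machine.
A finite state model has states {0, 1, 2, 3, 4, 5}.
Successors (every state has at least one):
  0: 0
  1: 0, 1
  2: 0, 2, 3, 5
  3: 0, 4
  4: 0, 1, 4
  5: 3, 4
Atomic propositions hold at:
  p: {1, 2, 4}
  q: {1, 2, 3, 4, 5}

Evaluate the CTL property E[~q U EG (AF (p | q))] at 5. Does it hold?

Yes

Sat(~q) = {0}
Sat(p | q) = {1, 2, 3, 4, 5}
AF (p | q): least fixpoint, start Z0 = {1, 2, 3, 4, 5}, add states with every successor in Z. Already a fixed point.
Sat(AF (p | q)) = {1, 2, 3, 4, 5}
EG (AF (p | q)): greatest fixpoint, start Z0 = {1, 2, 3, 4, 5}, keep only states in Sat with some successor in Z. Already a fixed point.
Sat(EG (AF (p | q))) = {1, 2, 3, 4, 5}
E[~q U EG (AF (p | q))]: least fixpoint, start Z0 = Sat(EG (AF (p | q))) = {1, 2, 3, 4, 5}, add states in Sat(~q) with some successor in Z. Already a fixed point.
Sat(E[~q U EG (AF (p | q))]) = {1, 2, 3, 4, 5}
5 ∈ Sat(E[~q U EG (AF (p | q))]) = {1, 2, 3, 4, 5}, so the formula holds at 5.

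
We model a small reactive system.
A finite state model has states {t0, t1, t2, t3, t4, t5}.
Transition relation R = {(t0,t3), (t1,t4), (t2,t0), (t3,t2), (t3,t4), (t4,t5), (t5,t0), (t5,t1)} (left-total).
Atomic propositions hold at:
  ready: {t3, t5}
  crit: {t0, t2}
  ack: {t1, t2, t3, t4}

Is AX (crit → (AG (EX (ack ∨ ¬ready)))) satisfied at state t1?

Yes

Sat(¬ready) = {t0, t1, t2, t4}
Sat(ack ∨ ¬ready) = {t0, t1, t2, t3, t4}
Sat(EX (ack ∨ ¬ready)) = {s : some successor in {t0, t1, t2, t3, t4}} = {t0, t1, t2, t3, t5}
AG (EX (ack ∨ ¬ready)): greatest fixpoint, start Z0 = {t0, t1, t2, t3, t5}, keep only states in Sat with every successor in Z. Z1 = {t0, t2, t5}; Z2 = {t2}; Z3 = ∅; fixed.
Sat(AG (EX (ack ∨ ¬ready))) = ∅
Sat(crit → (AG (EX (ack ∨ ¬ready)))) = {t1, t3, t4, t5}
Sat(AX (crit → (AG (EX (ack ∨ ¬ready))))) = {s : every successor in {t1, t3, t4, t5}} = {t0, t1, t4}
t1 ∈ Sat(AX (crit → (AG (EX (ack ∨ ¬ready))))) = {t0, t1, t4}, so the formula holds at t1.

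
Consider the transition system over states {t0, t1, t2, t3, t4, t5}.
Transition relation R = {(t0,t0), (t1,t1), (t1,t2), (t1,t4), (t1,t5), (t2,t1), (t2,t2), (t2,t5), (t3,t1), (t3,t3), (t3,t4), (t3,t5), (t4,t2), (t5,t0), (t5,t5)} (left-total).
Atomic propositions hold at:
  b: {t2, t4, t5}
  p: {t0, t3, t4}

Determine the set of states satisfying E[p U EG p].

{t0, t3}

EG p: greatest fixpoint, start Z0 = {t0, t3, t4}, keep only states in Sat with some successor in Z. Z1 = {t0, t3}; fixed.
Sat(EG p) = {t0, t3}
E[p U EG p]: least fixpoint, start Z0 = Sat(EG p) = {t0, t3}, add states in Sat(p) with some successor in Z. Already a fixed point.
Sat(E[p U EG p]) = {t0, t3}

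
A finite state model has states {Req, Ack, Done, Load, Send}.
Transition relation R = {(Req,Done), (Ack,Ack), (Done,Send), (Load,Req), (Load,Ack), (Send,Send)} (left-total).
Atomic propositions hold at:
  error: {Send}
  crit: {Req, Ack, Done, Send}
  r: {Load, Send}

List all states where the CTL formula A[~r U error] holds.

Sat(~r) = {Req, Ack, Done}
A[~r U error]: least fixpoint, start Z0 = Sat(error) = {Send}, add states in Sat(~r) with every successor in Z. Z1 = {Done, Send}; Z2 = {Req, Done, Send}; fixed.
Sat(A[~r U error]) = {Req, Done, Send}

{Req, Done, Send}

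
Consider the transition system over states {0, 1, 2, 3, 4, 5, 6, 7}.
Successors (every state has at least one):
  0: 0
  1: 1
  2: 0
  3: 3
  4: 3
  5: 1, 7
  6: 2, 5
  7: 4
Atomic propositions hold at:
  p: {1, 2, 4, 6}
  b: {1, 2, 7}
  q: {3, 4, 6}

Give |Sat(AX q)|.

3

Sat(AX q) = {s : every successor in {3, 4, 6}} = {3, 4, 7}
|Sat(AX q)| = |{3, 4, 7}| = 3.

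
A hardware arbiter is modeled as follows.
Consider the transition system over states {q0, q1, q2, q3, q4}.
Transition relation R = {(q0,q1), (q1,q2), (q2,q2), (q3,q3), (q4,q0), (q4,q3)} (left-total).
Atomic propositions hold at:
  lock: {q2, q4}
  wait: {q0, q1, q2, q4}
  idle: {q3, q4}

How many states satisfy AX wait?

3

Sat(AX wait) = {s : every successor in {q0, q1, q2, q4}} = {q0, q1, q2}
|Sat(AX wait)| = |{q0, q1, q2}| = 3.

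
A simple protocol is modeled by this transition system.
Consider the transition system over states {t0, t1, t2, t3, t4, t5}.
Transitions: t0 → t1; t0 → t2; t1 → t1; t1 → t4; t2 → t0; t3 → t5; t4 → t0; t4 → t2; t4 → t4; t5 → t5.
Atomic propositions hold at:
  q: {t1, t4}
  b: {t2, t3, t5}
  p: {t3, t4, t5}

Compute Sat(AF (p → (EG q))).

{t0, t1, t2, t4}

EG q: greatest fixpoint, start Z0 = {t1, t4}, keep only states in Sat with some successor in Z. Already a fixed point.
Sat(EG q) = {t1, t4}
Sat(p → (EG q)) = {t0, t1, t2, t4}
AF (p → (EG q)): least fixpoint, start Z0 = {t0, t1, t2, t4}, add states with every successor in Z. Already a fixed point.
Sat(AF (p → (EG q))) = {t0, t1, t2, t4}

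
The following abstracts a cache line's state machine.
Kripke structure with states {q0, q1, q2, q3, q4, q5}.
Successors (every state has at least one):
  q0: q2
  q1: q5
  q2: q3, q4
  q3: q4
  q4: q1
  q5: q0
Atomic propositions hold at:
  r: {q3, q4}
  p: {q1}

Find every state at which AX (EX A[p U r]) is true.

{q0}

A[p U r]: least fixpoint, start Z0 = Sat(r) = {q3, q4}, add states in Sat(p) with every successor in Z. Already a fixed point.
Sat(A[p U r]) = {q3, q4}
Sat(EX A[p U r]) = {s : some successor in {q3, q4}} = {q2, q3}
Sat(AX (EX A[p U r])) = {s : every successor in {q2, q3}} = {q0}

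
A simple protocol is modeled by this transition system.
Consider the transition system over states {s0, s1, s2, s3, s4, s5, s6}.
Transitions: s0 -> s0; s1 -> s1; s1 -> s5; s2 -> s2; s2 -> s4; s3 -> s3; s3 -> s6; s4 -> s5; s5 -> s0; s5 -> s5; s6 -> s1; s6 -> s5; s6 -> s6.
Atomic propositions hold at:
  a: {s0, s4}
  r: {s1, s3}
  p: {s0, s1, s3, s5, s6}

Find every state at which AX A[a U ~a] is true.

Sat(~a) = {s1, s2, s3, s5, s6}
A[a U ~a]: least fixpoint, start Z0 = Sat(~a) = {s1, s2, s3, s5, s6}, add states in Sat(a) with every successor in Z. Z1 = {s1, s2, s3, s4, s5, s6}; fixed.
Sat(A[a U ~a]) = {s1, s2, s3, s4, s5, s6}
Sat(AX A[a U ~a]) = {s : every successor in {s1, s2, s3, s4, s5, s6}} = {s1, s2, s3, s4, s6}

{s1, s2, s3, s4, s6}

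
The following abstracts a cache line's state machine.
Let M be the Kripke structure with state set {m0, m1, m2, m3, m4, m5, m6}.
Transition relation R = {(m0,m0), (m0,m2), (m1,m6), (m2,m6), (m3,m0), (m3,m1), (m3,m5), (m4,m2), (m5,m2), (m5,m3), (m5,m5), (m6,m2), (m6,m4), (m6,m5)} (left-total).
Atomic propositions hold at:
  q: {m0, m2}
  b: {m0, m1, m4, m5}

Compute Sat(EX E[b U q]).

{m0, m3, m4, m5, m6}

E[b U q]: least fixpoint, start Z0 = Sat(q) = {m0, m2}, add states in Sat(b) with some successor in Z. Z1 = {m0, m2, m4, m5}; fixed.
Sat(E[b U q]) = {m0, m2, m4, m5}
Sat(EX E[b U q]) = {s : some successor in {m0, m2, m4, m5}} = {m0, m3, m4, m5, m6}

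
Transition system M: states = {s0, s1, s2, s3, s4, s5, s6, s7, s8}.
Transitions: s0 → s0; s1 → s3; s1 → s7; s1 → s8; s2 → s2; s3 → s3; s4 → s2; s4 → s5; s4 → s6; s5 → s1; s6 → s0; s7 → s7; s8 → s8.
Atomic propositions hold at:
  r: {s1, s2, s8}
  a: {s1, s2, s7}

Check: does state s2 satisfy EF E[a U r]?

Yes

E[a U r]: least fixpoint, start Z0 = Sat(r) = {s1, s2, s8}, add states in Sat(a) with some successor in Z. Already a fixed point.
Sat(E[a U r]) = {s1, s2, s8}
EF E[a U r]: least fixpoint, start Z0 = {s1, s2, s8}, add states with some successor in Z. Z1 = {s1, s2, s4, s5, s8}; fixed.
Sat(EF E[a U r]) = {s1, s2, s4, s5, s8}
s2 ∈ Sat(EF E[a U r]) = {s1, s2, s4, s5, s8}, so the formula holds at s2.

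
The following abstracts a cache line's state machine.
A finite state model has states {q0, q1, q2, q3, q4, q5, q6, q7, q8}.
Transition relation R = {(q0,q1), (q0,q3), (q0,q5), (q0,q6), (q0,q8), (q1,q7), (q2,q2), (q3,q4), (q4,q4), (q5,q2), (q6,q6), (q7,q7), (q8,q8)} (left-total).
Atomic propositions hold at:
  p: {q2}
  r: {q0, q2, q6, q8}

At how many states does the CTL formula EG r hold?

4

EG r: greatest fixpoint, start Z0 = {q0, q2, q6, q8}, keep only states in Sat with some successor in Z. Already a fixed point.
Sat(EG r) = {q0, q2, q6, q8}
|Sat(EG r)| = |{q0, q2, q6, q8}| = 4.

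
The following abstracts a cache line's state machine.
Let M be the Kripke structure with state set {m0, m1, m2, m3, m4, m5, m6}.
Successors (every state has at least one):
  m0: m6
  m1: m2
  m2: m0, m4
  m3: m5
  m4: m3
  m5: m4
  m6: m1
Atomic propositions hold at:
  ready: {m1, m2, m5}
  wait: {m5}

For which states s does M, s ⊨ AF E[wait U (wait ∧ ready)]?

{m3, m4, m5}

Sat(wait ∧ ready) = {m5}
E[wait U (wait ∧ ready)]: least fixpoint, start Z0 = Sat((wait ∧ ready)) = {m5}, add states in Sat(wait) with some successor in Z. Already a fixed point.
Sat(E[wait U (wait ∧ ready)]) = {m5}
AF E[wait U (wait ∧ ready)]: least fixpoint, start Z0 = {m5}, add states with every successor in Z. Z1 = {m3, m5}; Z2 = {m3, m4, m5}; fixed.
Sat(AF E[wait U (wait ∧ ready)]) = {m3, m4, m5}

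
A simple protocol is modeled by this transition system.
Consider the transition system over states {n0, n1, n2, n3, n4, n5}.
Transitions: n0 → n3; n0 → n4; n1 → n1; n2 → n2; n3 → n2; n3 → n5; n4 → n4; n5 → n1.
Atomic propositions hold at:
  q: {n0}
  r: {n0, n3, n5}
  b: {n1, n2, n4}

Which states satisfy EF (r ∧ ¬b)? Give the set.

{n0, n3, n5}

Sat(¬b) = {n0, n3, n5}
Sat(r ∧ ¬b) = {n0, n3, n5}
EF (r ∧ ¬b): least fixpoint, start Z0 = {n0, n3, n5}, add states with some successor in Z. Already a fixed point.
Sat(EF (r ∧ ¬b)) = {n0, n3, n5}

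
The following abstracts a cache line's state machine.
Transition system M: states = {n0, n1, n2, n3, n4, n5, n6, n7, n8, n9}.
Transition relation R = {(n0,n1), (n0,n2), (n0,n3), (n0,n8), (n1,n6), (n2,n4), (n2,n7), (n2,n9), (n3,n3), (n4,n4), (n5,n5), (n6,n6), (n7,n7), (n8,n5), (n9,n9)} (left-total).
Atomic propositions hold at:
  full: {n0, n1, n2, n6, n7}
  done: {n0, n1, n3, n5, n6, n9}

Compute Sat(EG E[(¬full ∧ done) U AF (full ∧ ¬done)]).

{n2, n7}

Sat(¬full) = {n3, n4, n5, n8, n9}
Sat(¬full ∧ done) = {n3, n5, n9}
Sat(¬done) = {n2, n4, n7, n8}
Sat(full ∧ ¬done) = {n2, n7}
AF (full ∧ ¬done): least fixpoint, start Z0 = {n2, n7}, add states with every successor in Z. Already a fixed point.
Sat(AF (full ∧ ¬done)) = {n2, n7}
E[(¬full ∧ done) U AF (full ∧ ¬done)]: least fixpoint, start Z0 = Sat(AF (full ∧ ¬done)) = {n2, n7}, add states in Sat(¬full ∧ done) with some successor in Z. Already a fixed point.
Sat(E[(¬full ∧ done) U AF (full ∧ ¬done)]) = {n2, n7}
EG E[(¬full ∧ done) U AF (full ∧ ¬done)]: greatest fixpoint, start Z0 = {n2, n7}, keep only states in Sat with some successor in Z. Already a fixed point.
Sat(EG E[(¬full ∧ done) U AF (full ∧ ¬done)]) = {n2, n7}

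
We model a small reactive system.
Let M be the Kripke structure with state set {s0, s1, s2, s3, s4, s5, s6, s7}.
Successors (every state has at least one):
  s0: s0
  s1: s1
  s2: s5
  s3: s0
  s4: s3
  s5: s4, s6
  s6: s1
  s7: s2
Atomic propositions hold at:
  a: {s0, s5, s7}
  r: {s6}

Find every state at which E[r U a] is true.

E[r U a]: least fixpoint, start Z0 = Sat(a) = {s0, s5, s7}, add states in Sat(r) with some successor in Z. Already a fixed point.
Sat(E[r U a]) = {s0, s5, s7}

{s0, s5, s7}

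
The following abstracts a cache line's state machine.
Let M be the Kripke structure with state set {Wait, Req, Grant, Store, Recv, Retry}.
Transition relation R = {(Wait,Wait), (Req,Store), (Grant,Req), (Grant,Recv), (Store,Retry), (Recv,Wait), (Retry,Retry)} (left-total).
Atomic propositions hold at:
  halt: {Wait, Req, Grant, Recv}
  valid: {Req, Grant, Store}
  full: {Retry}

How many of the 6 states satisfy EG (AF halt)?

3

AF halt: least fixpoint, start Z0 = {Wait, Req, Grant, Recv}, add states with every successor in Z. Already a fixed point.
Sat(AF halt) = {Wait, Req, Grant, Recv}
EG (AF halt): greatest fixpoint, start Z0 = {Wait, Req, Grant, Recv}, keep only states in Sat with some successor in Z. Z1 = {Wait, Grant, Recv}; fixed.
Sat(EG (AF halt)) = {Wait, Grant, Recv}
|Sat(EG (AF halt))| = |{Wait, Grant, Recv}| = 3.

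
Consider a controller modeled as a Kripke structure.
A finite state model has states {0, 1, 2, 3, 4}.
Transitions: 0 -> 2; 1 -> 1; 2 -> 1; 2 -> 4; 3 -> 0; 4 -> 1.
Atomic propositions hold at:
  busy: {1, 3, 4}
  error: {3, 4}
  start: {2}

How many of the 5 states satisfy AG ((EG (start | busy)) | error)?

Sat(start | busy) = {1, 2, 3, 4}
EG (start | busy): greatest fixpoint, start Z0 = {1, 2, 3, 4}, keep only states in Sat with some successor in Z. Z1 = {1, 2, 4}; fixed.
Sat(EG (start | busy)) = {1, 2, 4}
Sat((EG (start | busy)) | error) = {1, 2, 3, 4}
AG ((EG (start | busy)) | error): greatest fixpoint, start Z0 = {1, 2, 3, 4}, keep only states in Sat with every successor in Z. Z1 = {1, 2, 4}; fixed.
Sat(AG ((EG (start | busy)) | error)) = {1, 2, 4}
|Sat(AG ((EG (start | busy)) | error))| = |{1, 2, 4}| = 3.

3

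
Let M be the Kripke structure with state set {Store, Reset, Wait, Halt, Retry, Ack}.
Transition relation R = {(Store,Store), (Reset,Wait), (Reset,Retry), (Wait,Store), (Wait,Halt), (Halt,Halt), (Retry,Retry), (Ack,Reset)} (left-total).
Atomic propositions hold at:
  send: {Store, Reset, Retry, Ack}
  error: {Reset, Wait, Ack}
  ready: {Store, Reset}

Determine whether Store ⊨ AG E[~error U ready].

Yes

Sat(~error) = {Store, Halt, Retry}
E[~error U ready]: least fixpoint, start Z0 = Sat(ready) = {Store, Reset}, add states in Sat(~error) with some successor in Z. Already a fixed point.
Sat(E[~error U ready]) = {Store, Reset}
AG E[~error U ready]: greatest fixpoint, start Z0 = {Store, Reset}, keep only states in Sat with every successor in Z. Z1 = {Store}; fixed.
Sat(AG E[~error U ready]) = {Store}
Store ∈ Sat(AG E[~error U ready]) = {Store}, so the formula holds at Store.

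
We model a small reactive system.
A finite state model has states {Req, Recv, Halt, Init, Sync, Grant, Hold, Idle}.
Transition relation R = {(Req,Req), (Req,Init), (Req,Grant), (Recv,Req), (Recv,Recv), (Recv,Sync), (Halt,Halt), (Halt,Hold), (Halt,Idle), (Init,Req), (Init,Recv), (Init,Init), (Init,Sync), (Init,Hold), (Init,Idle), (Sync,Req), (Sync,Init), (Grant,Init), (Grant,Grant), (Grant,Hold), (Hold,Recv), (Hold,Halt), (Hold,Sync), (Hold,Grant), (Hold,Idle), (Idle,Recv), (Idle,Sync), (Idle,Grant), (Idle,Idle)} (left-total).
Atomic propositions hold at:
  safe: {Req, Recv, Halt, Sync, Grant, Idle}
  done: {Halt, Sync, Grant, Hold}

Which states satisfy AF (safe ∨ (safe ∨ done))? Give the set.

{Req, Recv, Halt, Sync, Grant, Hold, Idle}

Sat(safe ∨ done) = {Req, Recv, Halt, Sync, Grant, Hold, Idle}
Sat(safe ∨ (safe ∨ done)) = {Req, Recv, Halt, Sync, Grant, Hold, Idle}
AF (safe ∨ (safe ∨ done)): least fixpoint, start Z0 = {Req, Recv, Halt, Sync, Grant, Hold, Idle}, add states with every successor in Z. Already a fixed point.
Sat(AF (safe ∨ (safe ∨ done))) = {Req, Recv, Halt, Sync, Grant, Hold, Idle}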